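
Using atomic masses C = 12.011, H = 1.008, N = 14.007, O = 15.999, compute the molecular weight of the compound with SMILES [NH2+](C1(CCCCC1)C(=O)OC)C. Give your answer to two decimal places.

Molecular formula: C9H18NO2+.
M = 9×12.011 + 18×1.008 + 1×14.007 + 2×15.999 = 172.25 g/mol.

172.25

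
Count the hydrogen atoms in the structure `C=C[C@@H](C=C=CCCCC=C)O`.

16

Hydrogens are implicit in SMILES; fill each atom to its normal valence:
  5 × C: 2 H each → 10
  5 × C: 1 H each → 5
  1 × C: no H
  1 × O: 1 H
  Total hydrogens = 16.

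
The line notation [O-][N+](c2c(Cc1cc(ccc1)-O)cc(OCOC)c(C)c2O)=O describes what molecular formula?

Heavy atoms from the SMILES: 16 C, 1 N, 6 O.
Implicit hydrogens by atom environment:
  7 × C (aromatic): no H
  5 × C (aromatic): 1 H each → 5
  3 × O: no H
  2 × C: 3 H each → 6
  2 × C: 2 H each → 4
  2 × O: 1 H each → 2
  1 × N (charge +1): no H
  1 × O (charge -1): no H
  Total hydrogens = 17.
Molecular formula: C16H17NO6

C16H17NO6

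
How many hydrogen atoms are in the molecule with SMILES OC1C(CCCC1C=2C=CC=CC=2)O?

Hydrogens are implicit in SMILES; fill each atom to its normal valence:
  5 × C (aromatic): 1 H each → 5
  3 × C: 2 H each → 6
  3 × C: 1 H each → 3
  2 × O: 1 H each → 2
  1 × C (aromatic): no H
  Total hydrogens = 16.

16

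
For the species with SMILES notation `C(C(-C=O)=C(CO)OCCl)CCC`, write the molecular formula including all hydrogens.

Heavy atoms from the SMILES: 9 C, 1 Cl, 3 O.
Implicit hydrogens by atom environment:
  5 × C: 2 H each → 10
  2 × C: no H
  2 × O: no H
  1 × C: 3 H
  1 × C: 1 H
  1 × Cl: no H
  1 × O: 1 H
  Total hydrogens = 15.
Molecular formula: C9H15ClO3

C9H15ClO3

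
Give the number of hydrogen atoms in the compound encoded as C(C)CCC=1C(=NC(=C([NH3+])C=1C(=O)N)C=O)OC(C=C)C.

Hydrogens are implicit in SMILES; fill each atom to its normal valence:
  5 × C (aromatic): no H
  4 × C: 2 H each → 8
  3 × C: 1 H each → 3
  3 × O: no H
  2 × C: 3 H each → 6
  1 × C: no H
  1 × N (charge +1): 3 H
  1 × N: 2 H
  1 × N (aromatic): no H
  Total hydrogens = 22.

22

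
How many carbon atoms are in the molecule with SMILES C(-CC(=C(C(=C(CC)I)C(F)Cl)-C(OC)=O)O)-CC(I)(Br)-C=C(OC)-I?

16

The symbol for carbon appears 16 times in the SMILES. (Cl is a single chlorine, not C + l.)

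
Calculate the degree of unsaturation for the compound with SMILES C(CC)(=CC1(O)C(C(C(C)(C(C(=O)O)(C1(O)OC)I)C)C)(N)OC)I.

3

Molecular formula from the SMILES: C16H27I2NO6.
DoU = (2C + 2 + N − H − X)/2 = (2·16 + 2 + 1 − 27 − 2)/2 = 6/2 = 3.
(Structurally: 1 ring(s) + 2 π bond(s) = 3.)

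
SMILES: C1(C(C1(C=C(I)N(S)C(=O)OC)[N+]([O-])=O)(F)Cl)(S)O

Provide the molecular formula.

Heavy atoms from the SMILES: 7 C, 1 Cl, 1 F, 1 I, 2 N, 5 O, 2 S.
Implicit hydrogens by atom environment:
  5 × C: no H
  3 × O: no H
  2 × S: 1 H each → 2
  1 × C: 3 H
  1 × C: 1 H
  1 × Cl: no H
  1 × F: no H
  1 × I: no H
  1 × N: no H
  1 × N (charge +1): no H
  1 × O: 1 H
  1 × O (charge -1): no H
  Total hydrogens = 7.
Molecular formula: C7H7ClFIN2O5S2

C7H7ClFIN2O5S2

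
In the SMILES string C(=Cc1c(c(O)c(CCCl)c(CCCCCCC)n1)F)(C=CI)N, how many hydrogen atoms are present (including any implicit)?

25

Hydrogens are implicit in SMILES; fill each atom to its normal valence:
  8 × C: 2 H each → 16
  5 × C (aromatic): no H
  3 × C: 1 H each → 3
  1 × C: 3 H
  1 × C: no H
  1 × Cl: no H
  1 × F: no H
  1 × I: no H
  1 × N: 2 H
  1 × N (aromatic): no H
  1 × O: 1 H
  Total hydrogens = 25.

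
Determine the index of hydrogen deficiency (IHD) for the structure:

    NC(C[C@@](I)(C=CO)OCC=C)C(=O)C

3

Molecular formula from the SMILES: C10H16INO3.
DoU = (2C + 2 + N − H − X)/2 = (2·10 + 2 + 1 − 16 − 1)/2 = 6/2 = 3.
(Structurally: 0 ring(s) + 3 π bond(s) = 3.)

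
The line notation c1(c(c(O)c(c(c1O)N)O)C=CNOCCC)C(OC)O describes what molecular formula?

C13H20N2O6

Heavy atoms from the SMILES: 13 C, 2 N, 6 O.
Implicit hydrogens by atom environment:
  6 × C (aromatic): no H
  4 × O: 1 H each → 4
  3 × C: 1 H each → 3
  2 × C: 3 H each → 6
  2 × C: 2 H each → 4
  2 × O: no H
  1 × N: 2 H
  1 × N: 1 H
  Total hydrogens = 20.
Molecular formula: C13H20N2O6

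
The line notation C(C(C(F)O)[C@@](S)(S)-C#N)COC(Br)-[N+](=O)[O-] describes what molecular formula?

Heavy atoms from the SMILES: 1 Br, 7 C, 1 F, 2 N, 4 O, 2 S.
Implicit hydrogens by atom environment:
  3 × C: 1 H each → 3
  2 × C: 2 H each → 4
  2 × C: no H
  2 × O: no H
  2 × S: 1 H each → 2
  1 × Br: no H
  1 × F: no H
  1 × N: no H
  1 × N (charge +1): no H
  1 × O: 1 H
  1 × O (charge -1): no H
  Total hydrogens = 10.
Molecular formula: C7H10BrFN2O4S2

C7H10BrFN2O4S2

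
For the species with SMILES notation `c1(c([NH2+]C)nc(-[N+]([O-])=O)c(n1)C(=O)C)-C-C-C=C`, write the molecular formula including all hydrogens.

Heavy atoms from the SMILES: 11 C, 4 N, 3 O.
Implicit hydrogens by atom environment:
  4 × C (aromatic): no H
  3 × C: 2 H each → 6
  2 × C: 3 H each → 6
  2 × N (aromatic): no H
  2 × O: no H
  1 × C: 1 H
  1 × C: no H
  1 × N (charge +1): 2 H
  1 × N (charge +1): no H
  1 × O (charge -1): no H
  Total hydrogens = 15.
Net charge +1.
Molecular formula: C11H15N4O3+

C11H15N4O3+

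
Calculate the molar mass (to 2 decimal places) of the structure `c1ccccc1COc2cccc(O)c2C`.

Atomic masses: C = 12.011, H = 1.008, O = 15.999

214.26

Molecular formula: C14H14O2.
M = 14×12.011 + 14×1.008 + 2×15.999 = 214.26 g/mol.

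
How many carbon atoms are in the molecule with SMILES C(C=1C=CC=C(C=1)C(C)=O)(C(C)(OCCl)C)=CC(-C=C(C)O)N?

18

The symbol for carbon appears 18 times in the SMILES. (Cl is a single chlorine, not C + l.)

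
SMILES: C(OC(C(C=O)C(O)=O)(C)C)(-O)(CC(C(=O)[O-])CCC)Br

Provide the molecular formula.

C13H20BrO7-

Heavy atoms from the SMILES: 1 Br, 13 C, 7 O.
Implicit hydrogens by atom environment:
  4 × C: no H
  4 × O: no H
  3 × C: 3 H each → 9
  3 × C: 2 H each → 6
  3 × C: 1 H each → 3
  2 × O: 1 H each → 2
  1 × Br: no H
  1 × O (charge -1): no H
  Total hydrogens = 20.
Net charge -1.
Molecular formula: C13H20BrO7-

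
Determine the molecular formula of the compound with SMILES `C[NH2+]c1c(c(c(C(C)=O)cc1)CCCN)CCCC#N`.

C16H24N3O+

Heavy atoms from the SMILES: 16 C, 3 N, 1 O.
Implicit hydrogens by atom environment:
  6 × C: 2 H each → 12
  4 × C (aromatic): no H
  2 × C: 3 H each → 6
  2 × C (aromatic): 1 H each → 2
  2 × C: no H
  1 × N (charge +1): 2 H
  1 × N: 2 H
  1 × N: no H
  1 × O: no H
  Total hydrogens = 24.
Net charge +1.
Molecular formula: C16H24N3O+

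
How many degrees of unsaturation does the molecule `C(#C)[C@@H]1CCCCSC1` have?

3

Molecular formula from the SMILES: C8H12S.
DoU = (2C + 2 + N − H − X)/2 = (2·8 + 2 + 0 − 12 − 0)/2 = 6/2 = 3.
(Structurally: 1 ring(s) + 2 π bond(s) = 3.)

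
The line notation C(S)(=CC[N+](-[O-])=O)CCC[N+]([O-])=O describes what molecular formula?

Heavy atoms from the SMILES: 6 C, 2 N, 4 O, 1 S.
Implicit hydrogens by atom environment:
  4 × C: 2 H each → 8
  2 × N (charge +1): no H
  2 × O: no H
  2 × O (charge -1): no H
  1 × C: 1 H
  1 × C: no H
  1 × S: 1 H
  Total hydrogens = 10.
Molecular formula: C6H10N2O4S

C6H10N2O4S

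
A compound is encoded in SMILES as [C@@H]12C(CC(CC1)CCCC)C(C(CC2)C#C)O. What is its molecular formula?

Heavy atoms from the SMILES: 16 C, 1 O.
Implicit hydrogens by atom environment:
  8 × C: 2 H each → 16
  6 × C: 1 H each → 6
  1 × C: 3 H
  1 × C: no H
  1 × O: 1 H
  Total hydrogens = 26.
Molecular formula: C16H26O

C16H26O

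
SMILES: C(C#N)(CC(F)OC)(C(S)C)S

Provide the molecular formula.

C7H12FNOS2

Heavy atoms from the SMILES: 7 C, 1 F, 1 N, 1 O, 2 S.
Implicit hydrogens by atom environment:
  2 × C: 3 H each → 6
  2 × C: 1 H each → 2
  2 × C: no H
  2 × S: 1 H each → 2
  1 × C: 2 H
  1 × F: no H
  1 × N: no H
  1 × O: no H
  Total hydrogens = 12.
Molecular formula: C7H12FNOS2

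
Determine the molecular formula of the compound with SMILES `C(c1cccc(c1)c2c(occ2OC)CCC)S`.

Heavy atoms from the SMILES: 15 C, 2 O, 1 S.
Implicit hydrogens by atom environment:
  5 × C (aromatic): 1 H each → 5
  5 × C (aromatic): no H
  3 × C: 2 H each → 6
  2 × C: 3 H each → 6
  1 × O (aromatic): no H
  1 × O: no H
  1 × S: 1 H
  Total hydrogens = 18.
Molecular formula: C15H18O2S

C15H18O2S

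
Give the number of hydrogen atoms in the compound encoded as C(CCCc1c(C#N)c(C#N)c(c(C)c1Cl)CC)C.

19

Hydrogens are implicit in SMILES; fill each atom to its normal valence:
  6 × C (aromatic): no H
  5 × C: 2 H each → 10
  3 × C: 3 H each → 9
  2 × C: no H
  2 × N: no H
  1 × Cl: no H
  Total hydrogens = 19.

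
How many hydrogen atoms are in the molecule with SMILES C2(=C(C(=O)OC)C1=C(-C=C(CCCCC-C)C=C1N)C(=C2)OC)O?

Hydrogens are implicit in SMILES; fill each atom to its normal valence:
  7 × C (aromatic): no H
  5 × C: 2 H each → 10
  3 × C: 3 H each → 9
  3 × C (aromatic): 1 H each → 3
  3 × O: no H
  1 × C: no H
  1 × N: 2 H
  1 × O: 1 H
  Total hydrogens = 25.

25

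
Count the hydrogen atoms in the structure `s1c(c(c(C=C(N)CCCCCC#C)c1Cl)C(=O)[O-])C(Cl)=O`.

14

Hydrogens are implicit in SMILES; fill each atom to its normal valence:
  5 × C: 2 H each → 10
  4 × C (aromatic): no H
  4 × C: no H
  2 × C: 1 H each → 2
  2 × Cl: no H
  2 × O: no H
  1 × N: 2 H
  1 × O (charge -1): no H
  1 × S (aromatic): no H
  Total hydrogens = 14.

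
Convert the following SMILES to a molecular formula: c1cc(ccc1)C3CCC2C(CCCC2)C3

C16H22

Heavy atoms from the SMILES: 16 C.
Implicit hydrogens by atom environment:
  7 × C: 2 H each → 14
  5 × C (aromatic): 1 H each → 5
  3 × C: 1 H each → 3
  1 × C (aromatic): no H
  Total hydrogens = 22.
Molecular formula: C16H22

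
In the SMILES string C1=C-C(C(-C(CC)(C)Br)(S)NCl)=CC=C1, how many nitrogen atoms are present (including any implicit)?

The symbol for nitrogen appears 1 time in the SMILES.

1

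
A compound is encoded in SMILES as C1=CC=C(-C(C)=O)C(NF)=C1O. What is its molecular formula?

Heavy atoms from the SMILES: 8 C, 1 F, 1 N, 2 O.
Implicit hydrogens by atom environment:
  3 × C (aromatic): 1 H each → 3
  3 × C (aromatic): no H
  1 × C: 3 H
  1 × C: no H
  1 × F: no H
  1 × N: 1 H
  1 × O: 1 H
  1 × O: no H
  Total hydrogens = 8.
Molecular formula: C8H8FNO2

C8H8FNO2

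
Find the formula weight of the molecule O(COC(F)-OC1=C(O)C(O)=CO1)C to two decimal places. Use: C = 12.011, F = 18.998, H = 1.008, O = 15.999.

208.14

Molecular formula: C7H9FO6.
M = 7×12.011 + 1×18.998 + 9×1.008 + 6×15.999 = 208.14 g/mol.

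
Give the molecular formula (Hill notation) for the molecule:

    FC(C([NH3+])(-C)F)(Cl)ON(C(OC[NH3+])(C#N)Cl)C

[C7H14Cl2F2N4O2]2+

Heavy atoms from the SMILES: 7 C, 2 Cl, 2 F, 4 N, 2 O.
Implicit hydrogens by atom environment:
  4 × C: no H
  2 × C: 3 H each → 6
  2 × Cl: no H
  2 × F: no H
  2 × N (charge +1): 3 H each → 6
  2 × N: no H
  2 × O: no H
  1 × C: 2 H
  Total hydrogens = 14.
Net charge +2.
Molecular formula: [C7H14Cl2F2N4O2]2+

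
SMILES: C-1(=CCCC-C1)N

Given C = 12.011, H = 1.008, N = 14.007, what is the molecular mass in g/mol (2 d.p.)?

Molecular formula: C6H11N.
M = 6×12.011 + 11×1.008 + 1×14.007 = 97.16 g/mol.

97.16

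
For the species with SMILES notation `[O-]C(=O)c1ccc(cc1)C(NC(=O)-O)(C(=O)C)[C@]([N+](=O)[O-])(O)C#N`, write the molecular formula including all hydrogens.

C13H10N3O8-

Heavy atoms from the SMILES: 13 C, 3 N, 8 O.
Implicit hydrogens by atom environment:
  6 × C: no H
  4 × C (aromatic): 1 H each → 4
  4 × O: no H
  2 × C (aromatic): no H
  2 × O: 1 H each → 2
  2 × O (charge -1): no H
  1 × C: 3 H
  1 × N: 1 H
  1 × N: no H
  1 × N (charge +1): no H
  Total hydrogens = 10.
Net charge -1.
Molecular formula: C13H10N3O8-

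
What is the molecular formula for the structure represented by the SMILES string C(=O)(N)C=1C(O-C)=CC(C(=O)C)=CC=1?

C10H11NO3

Heavy atoms from the SMILES: 10 C, 1 N, 3 O.
Implicit hydrogens by atom environment:
  3 × C (aromatic): 1 H each → 3
  3 × C (aromatic): no H
  3 × O: no H
  2 × C: 3 H each → 6
  2 × C: no H
  1 × N: 2 H
  Total hydrogens = 11.
Molecular formula: C10H11NO3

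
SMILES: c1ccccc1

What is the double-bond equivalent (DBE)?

Molecular formula from the SMILES: C6H6.
DoU = (2C + 2 + N − H − X)/2 = (2·6 + 2 + 0 − 6 − 0)/2 = 8/2 = 4.
(Structurally: 1 ring(s) + 3 π bond(s) = 4.)

4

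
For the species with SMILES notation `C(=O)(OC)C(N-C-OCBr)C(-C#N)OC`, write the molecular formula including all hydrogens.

Heavy atoms from the SMILES: 1 Br, 8 C, 2 N, 4 O.
Implicit hydrogens by atom environment:
  4 × O: no H
  2 × C: 3 H each → 6
  2 × C: 2 H each → 4
  2 × C: 1 H each → 2
  2 × C: no H
  1 × Br: no H
  1 × N: 1 H
  1 × N: no H
  Total hydrogens = 13.
Molecular formula: C8H13BrN2O4

C8H13BrN2O4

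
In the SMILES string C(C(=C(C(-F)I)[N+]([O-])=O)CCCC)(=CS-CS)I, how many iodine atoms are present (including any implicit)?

2

The symbol for iodine appears 2 times in the SMILES.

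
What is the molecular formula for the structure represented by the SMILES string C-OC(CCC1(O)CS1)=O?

Heavy atoms from the SMILES: 6 C, 3 O, 1 S.
Implicit hydrogens by atom environment:
  3 × C: 2 H each → 6
  2 × C: no H
  2 × O: no H
  1 × C: 3 H
  1 × O: 1 H
  1 × S: no H
  Total hydrogens = 10.
Molecular formula: C6H10O3S

C6H10O3S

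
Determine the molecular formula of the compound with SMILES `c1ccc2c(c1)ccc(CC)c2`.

C12H12

Heavy atoms from the SMILES: 12 C.
Implicit hydrogens by atom environment:
  7 × C (aromatic): 1 H each → 7
  3 × C (aromatic): no H
  1 × C: 3 H
  1 × C: 2 H
  Total hydrogens = 12.
Molecular formula: C12H12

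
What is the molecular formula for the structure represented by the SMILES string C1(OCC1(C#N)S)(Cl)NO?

Heavy atoms from the SMILES: 4 C, 1 Cl, 2 N, 2 O, 1 S.
Implicit hydrogens by atom environment:
  3 × C: no H
  1 × C: 2 H
  1 × Cl: no H
  1 × N: 1 H
  1 × N: no H
  1 × O: 1 H
  1 × O: no H
  1 × S: 1 H
  Total hydrogens = 5.
Molecular formula: C4H5ClN2O2S

C4H5ClN2O2S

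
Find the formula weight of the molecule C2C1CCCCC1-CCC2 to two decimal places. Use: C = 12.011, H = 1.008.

138.25

Molecular formula: C10H18.
M = 10×12.011 + 18×1.008 = 138.25 g/mol.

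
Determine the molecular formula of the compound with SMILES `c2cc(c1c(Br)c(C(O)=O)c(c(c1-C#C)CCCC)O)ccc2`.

C19H17BrO3

Heavy atoms from the SMILES: 1 Br, 19 C, 3 O.
Implicit hydrogens by atom environment:
  7 × C (aromatic): no H
  5 × C (aromatic): 1 H each → 5
  3 × C: 2 H each → 6
  2 × C: no H
  2 × O: 1 H each → 2
  1 × Br: no H
  1 × C: 3 H
  1 × C: 1 H
  1 × O: no H
  Total hydrogens = 17.
Molecular formula: C19H17BrO3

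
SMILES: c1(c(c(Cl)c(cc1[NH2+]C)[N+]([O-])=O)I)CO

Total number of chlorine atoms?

The symbol for chlorine appears 1 time in the SMILES.

1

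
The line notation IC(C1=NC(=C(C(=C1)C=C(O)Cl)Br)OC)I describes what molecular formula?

C9H7BrClI2NO2

Heavy atoms from the SMILES: 1 Br, 9 C, 1 Cl, 2 I, 1 N, 2 O.
Implicit hydrogens by atom environment:
  4 × C (aromatic): no H
  2 × C: 1 H each → 2
  2 × I: no H
  1 × Br: no H
  1 × C: 3 H
  1 × C (aromatic): 1 H
  1 × C: no H
  1 × Cl: no H
  1 × N (aromatic): no H
  1 × O: 1 H
  1 × O: no H
  Total hydrogens = 7.
Molecular formula: C9H7BrClI2NO2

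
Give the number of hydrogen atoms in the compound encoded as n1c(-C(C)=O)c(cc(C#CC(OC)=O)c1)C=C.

11

Hydrogens are implicit in SMILES; fill each atom to its normal valence:
  4 × C: no H
  3 × C (aromatic): no H
  3 × O: no H
  2 × C: 3 H each → 6
  2 × C (aromatic): 1 H each → 2
  1 × C: 2 H
  1 × C: 1 H
  1 × N (aromatic): no H
  Total hydrogens = 11.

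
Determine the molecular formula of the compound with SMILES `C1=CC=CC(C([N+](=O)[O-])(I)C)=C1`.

Heavy atoms from the SMILES: 8 C, 1 I, 1 N, 2 O.
Implicit hydrogens by atom environment:
  5 × C (aromatic): 1 H each → 5
  1 × C: 3 H
  1 × C: no H
  1 × C (aromatic): no H
  1 × I: no H
  1 × N (charge +1): no H
  1 × O: no H
  1 × O (charge -1): no H
  Total hydrogens = 8.
Molecular formula: C8H8INO2

C8H8INO2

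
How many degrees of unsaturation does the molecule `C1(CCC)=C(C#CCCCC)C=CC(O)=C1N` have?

6

Molecular formula from the SMILES: C15H21NO.
DoU = (2C + 2 + N − H − X)/2 = (2·15 + 2 + 1 − 21 − 0)/2 = 12/2 = 6.
(Structurally: 1 ring(s) + 5 π bond(s) = 6.)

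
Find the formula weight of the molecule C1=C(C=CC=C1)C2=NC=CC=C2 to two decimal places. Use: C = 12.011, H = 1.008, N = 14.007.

Molecular formula: C11H9N.
M = 11×12.011 + 9×1.008 + 1×14.007 = 155.20 g/mol.

155.20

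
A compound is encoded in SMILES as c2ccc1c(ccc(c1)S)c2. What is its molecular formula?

Heavy atoms from the SMILES: 10 C, 1 S.
Implicit hydrogens by atom environment:
  7 × C (aromatic): 1 H each → 7
  3 × C (aromatic): no H
  1 × S: 1 H
  Total hydrogens = 8.
Molecular formula: C10H8S

C10H8S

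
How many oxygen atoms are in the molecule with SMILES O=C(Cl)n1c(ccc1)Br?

The symbol for oxygen appears 1 time in the SMILES.

1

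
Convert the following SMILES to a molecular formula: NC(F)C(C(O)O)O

Heavy atoms from the SMILES: 3 C, 1 F, 1 N, 3 O.
Implicit hydrogens by atom environment:
  3 × C: 1 H each → 3
  3 × O: 1 H each → 3
  1 × F: no H
  1 × N: 2 H
  Total hydrogens = 8.
Molecular formula: C3H8FNO3

C3H8FNO3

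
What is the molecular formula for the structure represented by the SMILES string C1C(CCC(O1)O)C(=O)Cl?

Heavy atoms from the SMILES: 6 C, 1 Cl, 3 O.
Implicit hydrogens by atom environment:
  3 × C: 2 H each → 6
  2 × C: 1 H each → 2
  2 × O: no H
  1 × C: no H
  1 × Cl: no H
  1 × O: 1 H
  Total hydrogens = 9.
Molecular formula: C6H9ClO3

C6H9ClO3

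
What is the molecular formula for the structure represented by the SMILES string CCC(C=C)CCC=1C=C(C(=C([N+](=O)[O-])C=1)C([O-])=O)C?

Heavy atoms from the SMILES: 15 C, 1 N, 4 O.
Implicit hydrogens by atom environment:
  4 × C: 2 H each → 8
  4 × C (aromatic): no H
  2 × C: 3 H each → 6
  2 × C (aromatic): 1 H each → 2
  2 × C: 1 H each → 2
  2 × O: no H
  2 × O (charge -1): no H
  1 × C: no H
  1 × N (charge +1): no H
  Total hydrogens = 18.
Net charge -1.
Molecular formula: C15H18NO4-

C15H18NO4-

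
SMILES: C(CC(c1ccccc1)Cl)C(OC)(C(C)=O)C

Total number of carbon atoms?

14

The symbol for carbon appears 14 times in the SMILES. Lowercase c denotes aromatic carbon and counts toward C.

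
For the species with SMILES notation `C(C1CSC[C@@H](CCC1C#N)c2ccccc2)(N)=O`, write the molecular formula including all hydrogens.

C15H18N2OS

Heavy atoms from the SMILES: 15 C, 2 N, 1 O, 1 S.
Implicit hydrogens by atom environment:
  5 × C (aromatic): 1 H each → 5
  4 × C: 2 H each → 8
  3 × C: 1 H each → 3
  2 × C: no H
  1 × C (aromatic): no H
  1 × N: 2 H
  1 × N: no H
  1 × O: no H
  1 × S: no H
  Total hydrogens = 18.
Molecular formula: C15H18N2OS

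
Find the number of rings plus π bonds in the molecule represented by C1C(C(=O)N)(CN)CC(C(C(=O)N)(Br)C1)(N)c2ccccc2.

Molecular formula from the SMILES: C15H21BrN4O2.
DoU = (2C + 2 + N − H − X)/2 = (2·15 + 2 + 4 − 21 − 1)/2 = 14/2 = 7.
(Structurally: 2 ring(s) + 5 π bond(s) = 7.)

7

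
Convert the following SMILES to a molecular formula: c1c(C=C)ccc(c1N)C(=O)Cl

C9H8ClNO

Heavy atoms from the SMILES: 9 C, 1 Cl, 1 N, 1 O.
Implicit hydrogens by atom environment:
  3 × C (aromatic): 1 H each → 3
  3 × C (aromatic): no H
  1 × C: 2 H
  1 × C: 1 H
  1 × C: no H
  1 × Cl: no H
  1 × N: 2 H
  1 × O: no H
  Total hydrogens = 8.
Molecular formula: C9H8ClNO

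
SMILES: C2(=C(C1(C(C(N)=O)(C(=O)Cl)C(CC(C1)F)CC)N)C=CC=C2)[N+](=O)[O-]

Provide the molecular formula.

Heavy atoms from the SMILES: 16 C, 1 Cl, 1 F, 3 N, 4 O.
Implicit hydrogens by atom environment:
  4 × C (aromatic): 1 H each → 4
  4 × C: no H
  3 × C: 2 H each → 6
  3 × O: no H
  2 × C: 1 H each → 2
  2 × C (aromatic): no H
  2 × N: 2 H each → 4
  1 × C: 3 H
  1 × Cl: no H
  1 × F: no H
  1 × N (charge +1): no H
  1 × O (charge -1): no H
  Total hydrogens = 19.
Molecular formula: C16H19ClFN3O4

C16H19ClFN3O4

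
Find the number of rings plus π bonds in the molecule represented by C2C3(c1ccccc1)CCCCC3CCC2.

6

Molecular formula from the SMILES: C16H22.
DoU = (2C + 2 + N − H − X)/2 = (2·16 + 2 + 0 − 22 − 0)/2 = 12/2 = 6.
(Structurally: 3 ring(s) + 3 π bond(s) = 6.)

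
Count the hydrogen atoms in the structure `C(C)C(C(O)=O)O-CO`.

10

Hydrogens are implicit in SMILES; fill each atom to its normal valence:
  2 × C: 2 H each → 4
  2 × O: 1 H each → 2
  2 × O: no H
  1 × C: 3 H
  1 × C: 1 H
  1 × C: no H
  Total hydrogens = 10.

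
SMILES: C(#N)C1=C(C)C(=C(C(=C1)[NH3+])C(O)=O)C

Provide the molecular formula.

Heavy atoms from the SMILES: 10 C, 2 N, 2 O.
Implicit hydrogens by atom environment:
  5 × C (aromatic): no H
  2 × C: 3 H each → 6
  2 × C: no H
  1 × C (aromatic): 1 H
  1 × N (charge +1): 3 H
  1 × N: no H
  1 × O: 1 H
  1 × O: no H
  Total hydrogens = 11.
Net charge +1.
Molecular formula: C10H11N2O2+

C10H11N2O2+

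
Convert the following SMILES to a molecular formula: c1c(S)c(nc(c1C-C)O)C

Heavy atoms from the SMILES: 8 C, 1 N, 1 O, 1 S.
Implicit hydrogens by atom environment:
  4 × C (aromatic): no H
  2 × C: 3 H each → 6
  1 × C: 2 H
  1 × C (aromatic): 1 H
  1 × N (aromatic): no H
  1 × O: 1 H
  1 × S: 1 H
  Total hydrogens = 11.
Molecular formula: C8H11NOS

C8H11NOS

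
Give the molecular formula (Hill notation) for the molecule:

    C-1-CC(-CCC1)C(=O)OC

C8H14O2

Heavy atoms from the SMILES: 8 C, 2 O.
Implicit hydrogens by atom environment:
  5 × C: 2 H each → 10
  2 × O: no H
  1 × C: 3 H
  1 × C: 1 H
  1 × C: no H
  Total hydrogens = 14.
Molecular formula: C8H14O2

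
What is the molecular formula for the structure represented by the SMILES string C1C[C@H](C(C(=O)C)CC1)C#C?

C10H14O

Heavy atoms from the SMILES: 10 C, 1 O.
Implicit hydrogens by atom environment:
  4 × C: 2 H each → 8
  3 × C: 1 H each → 3
  2 × C: no H
  1 × C: 3 H
  1 × O: no H
  Total hydrogens = 14.
Molecular formula: C10H14O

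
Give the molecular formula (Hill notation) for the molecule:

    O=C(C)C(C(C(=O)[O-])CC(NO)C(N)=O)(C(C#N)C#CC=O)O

C13H14N3O7-

Heavy atoms from the SMILES: 13 C, 3 N, 7 O.
Implicit hydrogens by atom environment:
  7 × C: no H
  4 × C: 1 H each → 4
  4 × O: no H
  2 × O: 1 H each → 2
  1 × C: 3 H
  1 × C: 2 H
  1 × N: 2 H
  1 × N: 1 H
  1 × N: no H
  1 × O (charge -1): no H
  Total hydrogens = 14.
Net charge -1.
Molecular formula: C13H14N3O7-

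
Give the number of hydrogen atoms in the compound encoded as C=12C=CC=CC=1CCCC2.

Hydrogens are implicit in SMILES; fill each atom to its normal valence:
  4 × C: 2 H each → 8
  4 × C (aromatic): 1 H each → 4
  2 × C (aromatic): no H
  Total hydrogens = 12.

12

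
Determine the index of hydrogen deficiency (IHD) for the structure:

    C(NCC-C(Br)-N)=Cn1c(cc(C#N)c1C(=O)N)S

Molecular formula from the SMILES: C11H14BrN5OS.
DoU = (2C + 2 + N − H − X)/2 = (2·11 + 2 + 5 − 14 − 1)/2 = 14/2 = 7.
(Structurally: 1 ring(s) + 6 π bond(s) = 7.)

7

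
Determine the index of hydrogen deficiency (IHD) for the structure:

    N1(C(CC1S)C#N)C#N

Molecular formula from the SMILES: C5H5N3S.
DoU = (2C + 2 + N − H − X)/2 = (2·5 + 2 + 3 − 5 − 0)/2 = 10/2 = 5.
(Structurally: 1 ring(s) + 4 π bond(s) = 5.)

5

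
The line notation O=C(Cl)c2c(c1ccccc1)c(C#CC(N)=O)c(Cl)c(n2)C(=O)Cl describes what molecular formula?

Heavy atoms from the SMILES: 16 C, 3 Cl, 2 N, 3 O.
Implicit hydrogens by atom environment:
  6 × C (aromatic): no H
  5 × C (aromatic): 1 H each → 5
  5 × C: no H
  3 × Cl: no H
  3 × O: no H
  1 × N: 2 H
  1 × N (aromatic): no H
  Total hydrogens = 7.
Molecular formula: C16H7Cl3N2O3

C16H7Cl3N2O3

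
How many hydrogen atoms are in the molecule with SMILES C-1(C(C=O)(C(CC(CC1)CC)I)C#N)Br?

Hydrogens are implicit in SMILES; fill each atom to its normal valence:
  4 × C: 2 H each → 8
  4 × C: 1 H each → 4
  2 × C: no H
  1 × Br: no H
  1 × C: 3 H
  1 × I: no H
  1 × N: no H
  1 × O: no H
  Total hydrogens = 15.

15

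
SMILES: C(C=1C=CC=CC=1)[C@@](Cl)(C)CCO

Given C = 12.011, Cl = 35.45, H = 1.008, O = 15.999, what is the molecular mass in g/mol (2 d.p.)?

Molecular formula: C11H15ClO.
M = 11×12.011 + 1×35.45 + 15×1.008 + 1×15.999 = 198.69 g/mol.

198.69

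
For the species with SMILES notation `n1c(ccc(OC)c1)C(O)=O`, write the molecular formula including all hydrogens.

C7H7NO3

Heavy atoms from the SMILES: 7 C, 1 N, 3 O.
Implicit hydrogens by atom environment:
  3 × C (aromatic): 1 H each → 3
  2 × C (aromatic): no H
  2 × O: no H
  1 × C: 3 H
  1 × C: no H
  1 × N (aromatic): no H
  1 × O: 1 H
  Total hydrogens = 7.
Molecular formula: C7H7NO3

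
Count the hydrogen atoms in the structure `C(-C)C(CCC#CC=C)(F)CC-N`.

Hydrogens are implicit in SMILES; fill each atom to its normal valence:
  6 × C: 2 H each → 12
  3 × C: no H
  1 × C: 3 H
  1 × C: 1 H
  1 × F: no H
  1 × N: 2 H
  Total hydrogens = 18.

18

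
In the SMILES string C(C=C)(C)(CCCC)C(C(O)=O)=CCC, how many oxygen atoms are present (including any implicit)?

The symbol for oxygen appears 2 times in the SMILES.

2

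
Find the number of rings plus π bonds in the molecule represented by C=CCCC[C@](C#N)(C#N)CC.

Molecular formula from the SMILES: C10H14N2.
DoU = (2C + 2 + N − H − X)/2 = (2·10 + 2 + 2 − 14 − 0)/2 = 10/2 = 5.
(Structurally: 0 ring(s) + 5 π bond(s) = 5.)

5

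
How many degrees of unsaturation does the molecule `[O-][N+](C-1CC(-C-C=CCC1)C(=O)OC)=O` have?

4

Molecular formula from the SMILES: C10H15NO4.
DoU = (2C + 2 + N − H − X)/2 = (2·10 + 2 + 1 − 15 − 0)/2 = 8/2 = 4.
(Structurally: 1 ring(s) + 3 π bond(s) = 4.)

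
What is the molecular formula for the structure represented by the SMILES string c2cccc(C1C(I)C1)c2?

C9H9I

Heavy atoms from the SMILES: 9 C, 1 I.
Implicit hydrogens by atom environment:
  5 × C (aromatic): 1 H each → 5
  2 × C: 1 H each → 2
  1 × C: 2 H
  1 × C (aromatic): no H
  1 × I: no H
  Total hydrogens = 9.
Molecular formula: C9H9I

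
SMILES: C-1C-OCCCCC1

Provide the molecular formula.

C7H14O

Heavy atoms from the SMILES: 7 C, 1 O.
Implicit hydrogens by atom environment:
  7 × C: 2 H each → 14
  1 × O: no H
  Total hydrogens = 14.
Molecular formula: C7H14O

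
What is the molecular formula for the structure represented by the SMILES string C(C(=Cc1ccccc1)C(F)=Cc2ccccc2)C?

C18H17F

Heavy atoms from the SMILES: 18 C, 1 F.
Implicit hydrogens by atom environment:
  10 × C (aromatic): 1 H each → 10
  2 × C: 1 H each → 2
  2 × C: no H
  2 × C (aromatic): no H
  1 × C: 3 H
  1 × C: 2 H
  1 × F: no H
  Total hydrogens = 17.
Molecular formula: C18H17F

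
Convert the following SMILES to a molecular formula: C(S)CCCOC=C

C6H12OS

Heavy atoms from the SMILES: 6 C, 1 O, 1 S.
Implicit hydrogens by atom environment:
  5 × C: 2 H each → 10
  1 × C: 1 H
  1 × O: no H
  1 × S: 1 H
  Total hydrogens = 12.
Molecular formula: C6H12OS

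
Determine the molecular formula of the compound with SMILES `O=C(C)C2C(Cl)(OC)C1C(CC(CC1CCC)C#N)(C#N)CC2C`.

C19H27ClN2O2

Heavy atoms from the SMILES: 19 C, 1 Cl, 2 N, 2 O.
Implicit hydrogens by atom environment:
  5 × C: 2 H each → 10
  5 × C: 1 H each → 5
  5 × C: no H
  4 × C: 3 H each → 12
  2 × N: no H
  2 × O: no H
  1 × Cl: no H
  Total hydrogens = 27.
Molecular formula: C19H27ClN2O2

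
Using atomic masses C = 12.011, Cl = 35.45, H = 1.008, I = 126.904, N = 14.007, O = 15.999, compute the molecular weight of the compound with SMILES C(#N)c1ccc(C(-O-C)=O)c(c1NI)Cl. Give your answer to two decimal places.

336.51

Molecular formula: C9H6ClIN2O2.
M = 9×12.011 + 1×35.45 + 6×1.008 + 1×126.904 + 2×14.007 + 2×15.999 = 336.51 g/mol.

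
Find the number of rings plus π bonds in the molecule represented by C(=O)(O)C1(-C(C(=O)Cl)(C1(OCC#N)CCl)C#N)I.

7

Molecular formula from the SMILES: C9H5Cl2IN2O4.
DoU = (2C + 2 + N − H − X)/2 = (2·9 + 2 + 2 − 5 − 3)/2 = 14/2 = 7.
(Structurally: 1 ring(s) + 6 π bond(s) = 7.)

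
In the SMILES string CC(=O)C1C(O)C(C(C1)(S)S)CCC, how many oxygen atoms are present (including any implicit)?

2

The symbol for oxygen appears 2 times in the SMILES.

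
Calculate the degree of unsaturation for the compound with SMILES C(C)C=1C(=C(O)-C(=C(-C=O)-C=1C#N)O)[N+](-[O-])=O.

8

Molecular formula from the SMILES: C10H8N2O5.
DoU = (2C + 2 + N − H − X)/2 = (2·10 + 2 + 2 − 8 − 0)/2 = 16/2 = 8.
(Structurally: 1 ring(s) + 7 π bond(s) = 8.)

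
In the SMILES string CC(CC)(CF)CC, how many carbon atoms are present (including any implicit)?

7

The symbol for carbon appears 7 times in the SMILES.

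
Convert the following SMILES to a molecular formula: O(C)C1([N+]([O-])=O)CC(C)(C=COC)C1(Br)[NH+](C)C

C11H20BrN2O4+

Heavy atoms from the SMILES: 1 Br, 11 C, 2 N, 4 O.
Implicit hydrogens by atom environment:
  5 × C: 3 H each → 15
  3 × C: no H
  3 × O: no H
  2 × C: 1 H each → 2
  1 × Br: no H
  1 × C: 2 H
  1 × N (charge +1): 1 H
  1 × N (charge +1): no H
  1 × O (charge -1): no H
  Total hydrogens = 20.
Net charge +1.
Molecular formula: C11H20BrN2O4+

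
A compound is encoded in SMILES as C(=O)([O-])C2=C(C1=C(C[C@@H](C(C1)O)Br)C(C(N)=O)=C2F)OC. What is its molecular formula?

Heavy atoms from the SMILES: 1 Br, 13 C, 1 F, 1 N, 5 O.
Implicit hydrogens by atom environment:
  6 × C (aromatic): no H
  3 × O: no H
  2 × C: 2 H each → 4
  2 × C: 1 H each → 2
  2 × C: no H
  1 × Br: no H
  1 × C: 3 H
  1 × F: no H
  1 × N: 2 H
  1 × O: 1 H
  1 × O (charge -1): no H
  Total hydrogens = 12.
Net charge -1.
Molecular formula: C13H12BrFNO5-

C13H12BrFNO5-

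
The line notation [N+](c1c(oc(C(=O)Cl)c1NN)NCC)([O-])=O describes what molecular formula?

Heavy atoms from the SMILES: 7 C, 1 Cl, 4 N, 4 O.
Implicit hydrogens by atom environment:
  4 × C (aromatic): no H
  2 × N: 1 H each → 2
  2 × O: no H
  1 × C: 3 H
  1 × C: 2 H
  1 × C: no H
  1 × Cl: no H
  1 × N: 2 H
  1 × N (charge +1): no H
  1 × O (aromatic): no H
  1 × O (charge -1): no H
  Total hydrogens = 9.
Molecular formula: C7H9ClN4O4

C7H9ClN4O4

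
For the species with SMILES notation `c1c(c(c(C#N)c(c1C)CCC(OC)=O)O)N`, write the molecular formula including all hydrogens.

C12H14N2O3

Heavy atoms from the SMILES: 12 C, 2 N, 3 O.
Implicit hydrogens by atom environment:
  5 × C (aromatic): no H
  2 × C: 3 H each → 6
  2 × C: 2 H each → 4
  2 × C: no H
  2 × O: no H
  1 × C (aromatic): 1 H
  1 × N: 2 H
  1 × N: no H
  1 × O: 1 H
  Total hydrogens = 14.
Molecular formula: C12H14N2O3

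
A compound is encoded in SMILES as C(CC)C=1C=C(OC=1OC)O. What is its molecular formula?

Heavy atoms from the SMILES: 8 C, 3 O.
Implicit hydrogens by atom environment:
  3 × C (aromatic): no H
  2 × C: 3 H each → 6
  2 × C: 2 H each → 4
  1 × C (aromatic): 1 H
  1 × O: 1 H
  1 × O (aromatic): no H
  1 × O: no H
  Total hydrogens = 12.
Molecular formula: C8H12O3

C8H12O3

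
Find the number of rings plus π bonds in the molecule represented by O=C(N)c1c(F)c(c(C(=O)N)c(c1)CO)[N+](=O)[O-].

Molecular formula from the SMILES: C9H8FN3O5.
DoU = (2C + 2 + N − H − X)/2 = (2·9 + 2 + 3 − 8 − 1)/2 = 14/2 = 7.
(Structurally: 1 ring(s) + 6 π bond(s) = 7.)

7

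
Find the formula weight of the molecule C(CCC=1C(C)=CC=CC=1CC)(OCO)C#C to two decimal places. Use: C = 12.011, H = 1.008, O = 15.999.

232.32

Molecular formula: C15H20O2.
M = 15×12.011 + 20×1.008 + 2×15.999 = 232.32 g/mol.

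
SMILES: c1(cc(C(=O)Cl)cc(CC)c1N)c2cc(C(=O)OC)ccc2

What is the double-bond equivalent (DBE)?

10

Molecular formula from the SMILES: C17H16ClNO3.
DoU = (2C + 2 + N − H − X)/2 = (2·17 + 2 + 1 − 16 − 1)/2 = 20/2 = 10.
(Structurally: 2 ring(s) + 8 π bond(s) = 10.)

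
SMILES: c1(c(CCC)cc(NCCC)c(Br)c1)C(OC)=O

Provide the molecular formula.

C14H20BrNO2

Heavy atoms from the SMILES: 1 Br, 14 C, 1 N, 2 O.
Implicit hydrogens by atom environment:
  4 × C: 2 H each → 8
  4 × C (aromatic): no H
  3 × C: 3 H each → 9
  2 × C (aromatic): 1 H each → 2
  2 × O: no H
  1 × Br: no H
  1 × C: no H
  1 × N: 1 H
  Total hydrogens = 20.
Molecular formula: C14H20BrNO2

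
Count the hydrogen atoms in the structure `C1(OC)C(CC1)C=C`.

12

Hydrogens are implicit in SMILES; fill each atom to its normal valence:
  3 × C: 2 H each → 6
  3 × C: 1 H each → 3
  1 × C: 3 H
  1 × O: no H
  Total hydrogens = 12.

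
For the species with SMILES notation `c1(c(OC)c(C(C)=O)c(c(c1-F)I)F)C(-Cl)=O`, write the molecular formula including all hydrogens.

C10H6ClF2IO3

Heavy atoms from the SMILES: 10 C, 1 Cl, 2 F, 1 I, 3 O.
Implicit hydrogens by atom environment:
  6 × C (aromatic): no H
  3 × O: no H
  2 × C: 3 H each → 6
  2 × C: no H
  2 × F: no H
  1 × Cl: no H
  1 × I: no H
  Total hydrogens = 6.
Molecular formula: C10H6ClF2IO3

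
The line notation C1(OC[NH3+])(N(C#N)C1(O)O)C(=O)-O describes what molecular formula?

C5H8N3O5+

Heavy atoms from the SMILES: 5 C, 3 N, 5 O.
Implicit hydrogens by atom environment:
  4 × C: no H
  3 × O: 1 H each → 3
  2 × N: no H
  2 × O: no H
  1 × C: 2 H
  1 × N (charge +1): 3 H
  Total hydrogens = 8.
Net charge +1.
Molecular formula: C5H8N3O5+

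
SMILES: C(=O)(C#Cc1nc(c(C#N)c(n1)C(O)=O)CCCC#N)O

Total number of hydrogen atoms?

8

Hydrogens are implicit in SMILES; fill each atom to its normal valence:
  6 × C: no H
  4 × C (aromatic): no H
  3 × C: 2 H each → 6
  2 × N (aromatic): no H
  2 × N: no H
  2 × O: 1 H each → 2
  2 × O: no H
  Total hydrogens = 8.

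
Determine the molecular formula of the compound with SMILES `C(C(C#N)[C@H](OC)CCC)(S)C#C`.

Heavy atoms from the SMILES: 10 C, 1 N, 1 O, 1 S.
Implicit hydrogens by atom environment:
  4 × C: 1 H each → 4
  2 × C: 3 H each → 6
  2 × C: 2 H each → 4
  2 × C: no H
  1 × N: no H
  1 × O: no H
  1 × S: 1 H
  Total hydrogens = 15.
Molecular formula: C10H15NOS

C10H15NOS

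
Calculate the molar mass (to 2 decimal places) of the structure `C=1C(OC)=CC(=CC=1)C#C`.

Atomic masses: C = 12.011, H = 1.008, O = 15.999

Molecular formula: C9H8O.
M = 9×12.011 + 8×1.008 + 1×15.999 = 132.16 g/mol.

132.16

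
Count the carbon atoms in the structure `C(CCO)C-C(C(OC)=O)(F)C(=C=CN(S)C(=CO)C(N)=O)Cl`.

The symbol for carbon appears 13 times in the SMILES. (Cl is a single chlorine, not C + l.)

13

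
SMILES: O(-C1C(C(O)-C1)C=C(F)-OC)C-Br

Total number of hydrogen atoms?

Hydrogens are implicit in SMILES; fill each atom to its normal valence:
  4 × C: 1 H each → 4
  2 × C: 2 H each → 4
  2 × O: no H
  1 × Br: no H
  1 × C: 3 H
  1 × C: no H
  1 × F: no H
  1 × O: 1 H
  Total hydrogens = 12.

12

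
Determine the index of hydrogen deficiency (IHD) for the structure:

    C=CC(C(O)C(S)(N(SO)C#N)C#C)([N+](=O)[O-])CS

6

Molecular formula from the SMILES: C9H11N3O4S3.
DoU = (2C + 2 + N − H − X)/2 = (2·9 + 2 + 3 − 11 − 0)/2 = 12/2 = 6.
(Structurally: 0 ring(s) + 6 π bond(s) = 6.)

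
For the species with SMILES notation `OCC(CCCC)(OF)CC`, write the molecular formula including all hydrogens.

Heavy atoms from the SMILES: 8 C, 1 F, 2 O.
Implicit hydrogens by atom environment:
  5 × C: 2 H each → 10
  2 × C: 3 H each → 6
  1 × C: no H
  1 × F: no H
  1 × O: 1 H
  1 × O: no H
  Total hydrogens = 17.
Molecular formula: C8H17FO2

C8H17FO2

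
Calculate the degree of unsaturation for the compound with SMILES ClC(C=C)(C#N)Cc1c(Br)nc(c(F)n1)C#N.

Molecular formula from the SMILES: C10H5BrClFN4.
DoU = (2C + 2 + N − H − X)/2 = (2·10 + 2 + 4 − 5 − 3)/2 = 18/2 = 9.
(Structurally: 1 ring(s) + 8 π bond(s) = 9.)

9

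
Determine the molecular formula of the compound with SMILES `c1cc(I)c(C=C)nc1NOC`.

Heavy atoms from the SMILES: 8 C, 1 I, 2 N, 1 O.
Implicit hydrogens by atom environment:
  3 × C (aromatic): no H
  2 × C (aromatic): 1 H each → 2
  1 × C: 3 H
  1 × C: 2 H
  1 × C: 1 H
  1 × I: no H
  1 × N: 1 H
  1 × N (aromatic): no H
  1 × O: no H
  Total hydrogens = 9.
Molecular formula: C8H9IN2O

C8H9IN2O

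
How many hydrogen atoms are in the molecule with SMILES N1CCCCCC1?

Hydrogens are implicit in SMILES; fill each atom to its normal valence:
  6 × C: 2 H each → 12
  1 × N: 1 H
  Total hydrogens = 13.

13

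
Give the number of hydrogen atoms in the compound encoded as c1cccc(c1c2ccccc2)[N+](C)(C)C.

Hydrogens are implicit in SMILES; fill each atom to its normal valence:
  9 × C (aromatic): 1 H each → 9
  3 × C: 3 H each → 9
  3 × C (aromatic): no H
  1 × N (charge +1): no H
  Total hydrogens = 18.

18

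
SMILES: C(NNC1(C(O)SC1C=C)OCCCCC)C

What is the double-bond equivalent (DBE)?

Molecular formula from the SMILES: C12H24N2O2S.
DoU = (2C + 2 + N − H − X)/2 = (2·12 + 2 + 2 − 24 − 0)/2 = 4/2 = 2.
(Structurally: 1 ring(s) + 1 π bond(s) = 2.)

2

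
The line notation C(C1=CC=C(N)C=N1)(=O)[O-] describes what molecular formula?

Heavy atoms from the SMILES: 6 C, 2 N, 2 O.
Implicit hydrogens by atom environment:
  3 × C (aromatic): 1 H each → 3
  2 × C (aromatic): no H
  1 × C: no H
  1 × N: 2 H
  1 × N (aromatic): no H
  1 × O: no H
  1 × O (charge -1): no H
  Total hydrogens = 5.
Net charge -1.
Molecular formula: C6H5N2O2-

C6H5N2O2-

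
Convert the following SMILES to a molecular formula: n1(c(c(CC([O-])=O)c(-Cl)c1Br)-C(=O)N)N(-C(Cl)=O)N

C8H6BrCl2N4O4-

Heavy atoms from the SMILES: 1 Br, 8 C, 2 Cl, 4 N, 4 O.
Implicit hydrogens by atom environment:
  4 × C (aromatic): no H
  3 × C: no H
  3 × O: no H
  2 × Cl: no H
  2 × N: 2 H each → 4
  1 × Br: no H
  1 × C: 2 H
  1 × N (aromatic): no H
  1 × N: no H
  1 × O (charge -1): no H
  Total hydrogens = 6.
Net charge -1.
Molecular formula: C8H6BrCl2N4O4-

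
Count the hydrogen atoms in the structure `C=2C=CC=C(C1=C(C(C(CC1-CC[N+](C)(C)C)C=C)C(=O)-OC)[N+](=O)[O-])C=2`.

29

Hydrogens are implicit in SMILES; fill each atom to its normal valence:
  5 × C (aromatic): 1 H each → 5
  4 × C: 3 H each → 12
  4 × C: 2 H each → 8
  4 × C: 1 H each → 4
  3 × C: no H
  3 × O: no H
  2 × N (charge +1): no H
  1 × C (aromatic): no H
  1 × O (charge -1): no H
  Total hydrogens = 29.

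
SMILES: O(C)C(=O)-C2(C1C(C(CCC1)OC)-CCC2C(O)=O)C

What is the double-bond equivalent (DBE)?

4

Molecular formula from the SMILES: C15H24O5.
DoU = (2C + 2 + N − H − X)/2 = (2·15 + 2 + 0 − 24 − 0)/2 = 8/2 = 4.
(Structurally: 2 ring(s) + 2 π bond(s) = 4.)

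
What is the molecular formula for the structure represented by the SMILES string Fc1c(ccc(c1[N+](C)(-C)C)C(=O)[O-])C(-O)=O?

C11H12FNO4

Heavy atoms from the SMILES: 11 C, 1 F, 1 N, 4 O.
Implicit hydrogens by atom environment:
  4 × C (aromatic): no H
  3 × C: 3 H each → 9
  2 × C (aromatic): 1 H each → 2
  2 × C: no H
  2 × O: no H
  1 × F: no H
  1 × N (charge +1): no H
  1 × O: 1 H
  1 × O (charge -1): no H
  Total hydrogens = 12.
Molecular formula: C11H12FNO4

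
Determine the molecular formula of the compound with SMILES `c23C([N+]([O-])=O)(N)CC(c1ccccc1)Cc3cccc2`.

C16H16N2O2

Heavy atoms from the SMILES: 16 C, 2 N, 2 O.
Implicit hydrogens by atom environment:
  9 × C (aromatic): 1 H each → 9
  3 × C (aromatic): no H
  2 × C: 2 H each → 4
  1 × C: 1 H
  1 × C: no H
  1 × N: 2 H
  1 × N (charge +1): no H
  1 × O: no H
  1 × O (charge -1): no H
  Total hydrogens = 16.
Molecular formula: C16H16N2O2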